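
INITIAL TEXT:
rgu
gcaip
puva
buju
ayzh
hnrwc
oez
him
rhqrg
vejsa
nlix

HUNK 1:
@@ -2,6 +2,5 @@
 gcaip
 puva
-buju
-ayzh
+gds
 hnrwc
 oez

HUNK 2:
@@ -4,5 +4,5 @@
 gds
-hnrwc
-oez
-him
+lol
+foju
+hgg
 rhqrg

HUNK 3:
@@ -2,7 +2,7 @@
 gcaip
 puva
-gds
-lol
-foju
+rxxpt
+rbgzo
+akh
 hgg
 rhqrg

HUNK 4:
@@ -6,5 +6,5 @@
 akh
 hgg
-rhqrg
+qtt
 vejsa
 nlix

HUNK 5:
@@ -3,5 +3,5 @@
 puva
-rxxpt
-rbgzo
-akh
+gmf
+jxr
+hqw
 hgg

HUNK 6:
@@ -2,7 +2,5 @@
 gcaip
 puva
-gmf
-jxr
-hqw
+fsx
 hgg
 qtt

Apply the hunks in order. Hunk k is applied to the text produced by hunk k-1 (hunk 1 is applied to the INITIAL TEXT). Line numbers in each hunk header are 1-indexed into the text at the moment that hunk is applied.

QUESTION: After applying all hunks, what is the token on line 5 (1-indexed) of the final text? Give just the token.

Hunk 1: at line 2 remove [buju,ayzh] add [gds] -> 10 lines: rgu gcaip puva gds hnrwc oez him rhqrg vejsa nlix
Hunk 2: at line 4 remove [hnrwc,oez,him] add [lol,foju,hgg] -> 10 lines: rgu gcaip puva gds lol foju hgg rhqrg vejsa nlix
Hunk 3: at line 2 remove [gds,lol,foju] add [rxxpt,rbgzo,akh] -> 10 lines: rgu gcaip puva rxxpt rbgzo akh hgg rhqrg vejsa nlix
Hunk 4: at line 6 remove [rhqrg] add [qtt] -> 10 lines: rgu gcaip puva rxxpt rbgzo akh hgg qtt vejsa nlix
Hunk 5: at line 3 remove [rxxpt,rbgzo,akh] add [gmf,jxr,hqw] -> 10 lines: rgu gcaip puva gmf jxr hqw hgg qtt vejsa nlix
Hunk 6: at line 2 remove [gmf,jxr,hqw] add [fsx] -> 8 lines: rgu gcaip puva fsx hgg qtt vejsa nlix
Final line 5: hgg

Answer: hgg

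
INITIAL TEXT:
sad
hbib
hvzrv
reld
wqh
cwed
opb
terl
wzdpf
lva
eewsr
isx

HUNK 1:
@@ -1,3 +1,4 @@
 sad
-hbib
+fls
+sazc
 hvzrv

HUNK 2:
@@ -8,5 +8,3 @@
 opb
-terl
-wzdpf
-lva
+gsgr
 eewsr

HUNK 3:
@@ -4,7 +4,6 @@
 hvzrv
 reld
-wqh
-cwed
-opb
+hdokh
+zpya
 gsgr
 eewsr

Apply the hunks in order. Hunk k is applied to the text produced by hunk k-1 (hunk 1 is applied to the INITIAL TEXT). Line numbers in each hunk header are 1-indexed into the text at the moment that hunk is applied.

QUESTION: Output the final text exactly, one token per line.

Hunk 1: at line 1 remove [hbib] add [fls,sazc] -> 13 lines: sad fls sazc hvzrv reld wqh cwed opb terl wzdpf lva eewsr isx
Hunk 2: at line 8 remove [terl,wzdpf,lva] add [gsgr] -> 11 lines: sad fls sazc hvzrv reld wqh cwed opb gsgr eewsr isx
Hunk 3: at line 4 remove [wqh,cwed,opb] add [hdokh,zpya] -> 10 lines: sad fls sazc hvzrv reld hdokh zpya gsgr eewsr isx

Answer: sad
fls
sazc
hvzrv
reld
hdokh
zpya
gsgr
eewsr
isx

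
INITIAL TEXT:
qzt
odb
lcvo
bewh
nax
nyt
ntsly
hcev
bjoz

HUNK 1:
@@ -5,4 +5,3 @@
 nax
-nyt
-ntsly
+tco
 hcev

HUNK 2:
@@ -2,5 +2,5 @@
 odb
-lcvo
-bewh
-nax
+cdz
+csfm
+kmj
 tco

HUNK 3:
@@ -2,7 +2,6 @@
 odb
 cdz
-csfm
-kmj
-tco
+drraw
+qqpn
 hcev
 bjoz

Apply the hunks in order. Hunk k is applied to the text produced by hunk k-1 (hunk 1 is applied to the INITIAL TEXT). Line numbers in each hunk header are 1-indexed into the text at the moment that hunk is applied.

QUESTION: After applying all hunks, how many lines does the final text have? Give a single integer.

Answer: 7

Derivation:
Hunk 1: at line 5 remove [nyt,ntsly] add [tco] -> 8 lines: qzt odb lcvo bewh nax tco hcev bjoz
Hunk 2: at line 2 remove [lcvo,bewh,nax] add [cdz,csfm,kmj] -> 8 lines: qzt odb cdz csfm kmj tco hcev bjoz
Hunk 3: at line 2 remove [csfm,kmj,tco] add [drraw,qqpn] -> 7 lines: qzt odb cdz drraw qqpn hcev bjoz
Final line count: 7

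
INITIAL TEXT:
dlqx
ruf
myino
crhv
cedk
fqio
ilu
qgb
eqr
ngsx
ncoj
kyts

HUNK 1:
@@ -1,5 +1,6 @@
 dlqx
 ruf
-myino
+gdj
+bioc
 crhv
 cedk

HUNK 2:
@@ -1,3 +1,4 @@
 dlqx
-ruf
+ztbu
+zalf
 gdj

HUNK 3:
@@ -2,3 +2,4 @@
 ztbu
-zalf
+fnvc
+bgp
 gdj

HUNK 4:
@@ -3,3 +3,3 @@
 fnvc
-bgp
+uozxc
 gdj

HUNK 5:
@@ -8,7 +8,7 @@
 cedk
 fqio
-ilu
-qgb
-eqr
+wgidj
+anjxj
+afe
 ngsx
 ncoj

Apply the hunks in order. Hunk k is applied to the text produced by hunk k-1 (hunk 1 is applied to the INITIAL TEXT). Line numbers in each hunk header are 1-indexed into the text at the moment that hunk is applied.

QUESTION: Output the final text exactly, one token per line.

Answer: dlqx
ztbu
fnvc
uozxc
gdj
bioc
crhv
cedk
fqio
wgidj
anjxj
afe
ngsx
ncoj
kyts

Derivation:
Hunk 1: at line 1 remove [myino] add [gdj,bioc] -> 13 lines: dlqx ruf gdj bioc crhv cedk fqio ilu qgb eqr ngsx ncoj kyts
Hunk 2: at line 1 remove [ruf] add [ztbu,zalf] -> 14 lines: dlqx ztbu zalf gdj bioc crhv cedk fqio ilu qgb eqr ngsx ncoj kyts
Hunk 3: at line 2 remove [zalf] add [fnvc,bgp] -> 15 lines: dlqx ztbu fnvc bgp gdj bioc crhv cedk fqio ilu qgb eqr ngsx ncoj kyts
Hunk 4: at line 3 remove [bgp] add [uozxc] -> 15 lines: dlqx ztbu fnvc uozxc gdj bioc crhv cedk fqio ilu qgb eqr ngsx ncoj kyts
Hunk 5: at line 8 remove [ilu,qgb,eqr] add [wgidj,anjxj,afe] -> 15 lines: dlqx ztbu fnvc uozxc gdj bioc crhv cedk fqio wgidj anjxj afe ngsx ncoj kyts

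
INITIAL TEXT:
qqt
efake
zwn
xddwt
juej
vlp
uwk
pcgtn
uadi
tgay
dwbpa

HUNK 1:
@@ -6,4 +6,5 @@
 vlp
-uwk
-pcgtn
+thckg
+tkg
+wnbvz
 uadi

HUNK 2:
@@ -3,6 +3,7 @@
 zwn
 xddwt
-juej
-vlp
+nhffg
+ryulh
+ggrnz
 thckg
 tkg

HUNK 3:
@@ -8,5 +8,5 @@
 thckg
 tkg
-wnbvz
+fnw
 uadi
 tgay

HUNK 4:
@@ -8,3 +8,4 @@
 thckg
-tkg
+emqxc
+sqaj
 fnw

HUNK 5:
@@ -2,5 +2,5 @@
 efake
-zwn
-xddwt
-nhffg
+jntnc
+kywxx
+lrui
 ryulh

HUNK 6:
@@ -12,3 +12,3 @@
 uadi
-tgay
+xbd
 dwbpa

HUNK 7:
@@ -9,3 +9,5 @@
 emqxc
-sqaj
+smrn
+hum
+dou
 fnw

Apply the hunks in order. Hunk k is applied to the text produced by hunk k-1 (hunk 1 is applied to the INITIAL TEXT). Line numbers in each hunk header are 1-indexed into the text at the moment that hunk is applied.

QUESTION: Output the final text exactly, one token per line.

Answer: qqt
efake
jntnc
kywxx
lrui
ryulh
ggrnz
thckg
emqxc
smrn
hum
dou
fnw
uadi
xbd
dwbpa

Derivation:
Hunk 1: at line 6 remove [uwk,pcgtn] add [thckg,tkg,wnbvz] -> 12 lines: qqt efake zwn xddwt juej vlp thckg tkg wnbvz uadi tgay dwbpa
Hunk 2: at line 3 remove [juej,vlp] add [nhffg,ryulh,ggrnz] -> 13 lines: qqt efake zwn xddwt nhffg ryulh ggrnz thckg tkg wnbvz uadi tgay dwbpa
Hunk 3: at line 8 remove [wnbvz] add [fnw] -> 13 lines: qqt efake zwn xddwt nhffg ryulh ggrnz thckg tkg fnw uadi tgay dwbpa
Hunk 4: at line 8 remove [tkg] add [emqxc,sqaj] -> 14 lines: qqt efake zwn xddwt nhffg ryulh ggrnz thckg emqxc sqaj fnw uadi tgay dwbpa
Hunk 5: at line 2 remove [zwn,xddwt,nhffg] add [jntnc,kywxx,lrui] -> 14 lines: qqt efake jntnc kywxx lrui ryulh ggrnz thckg emqxc sqaj fnw uadi tgay dwbpa
Hunk 6: at line 12 remove [tgay] add [xbd] -> 14 lines: qqt efake jntnc kywxx lrui ryulh ggrnz thckg emqxc sqaj fnw uadi xbd dwbpa
Hunk 7: at line 9 remove [sqaj] add [smrn,hum,dou] -> 16 lines: qqt efake jntnc kywxx lrui ryulh ggrnz thckg emqxc smrn hum dou fnw uadi xbd dwbpa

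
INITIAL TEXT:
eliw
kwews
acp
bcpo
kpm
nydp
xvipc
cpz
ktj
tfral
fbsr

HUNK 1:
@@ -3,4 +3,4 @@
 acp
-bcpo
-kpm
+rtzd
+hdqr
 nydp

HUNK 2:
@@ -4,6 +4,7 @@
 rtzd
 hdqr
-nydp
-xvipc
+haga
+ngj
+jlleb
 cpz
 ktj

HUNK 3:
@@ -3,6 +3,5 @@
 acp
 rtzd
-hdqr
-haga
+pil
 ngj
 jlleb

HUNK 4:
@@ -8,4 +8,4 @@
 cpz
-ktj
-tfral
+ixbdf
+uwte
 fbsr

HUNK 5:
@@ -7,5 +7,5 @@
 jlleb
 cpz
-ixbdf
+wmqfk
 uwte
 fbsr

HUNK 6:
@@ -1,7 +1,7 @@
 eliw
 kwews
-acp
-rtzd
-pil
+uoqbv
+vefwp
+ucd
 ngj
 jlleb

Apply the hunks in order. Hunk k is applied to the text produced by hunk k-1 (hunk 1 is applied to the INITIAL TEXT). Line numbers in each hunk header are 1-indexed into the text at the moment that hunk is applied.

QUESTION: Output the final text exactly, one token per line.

Answer: eliw
kwews
uoqbv
vefwp
ucd
ngj
jlleb
cpz
wmqfk
uwte
fbsr

Derivation:
Hunk 1: at line 3 remove [bcpo,kpm] add [rtzd,hdqr] -> 11 lines: eliw kwews acp rtzd hdqr nydp xvipc cpz ktj tfral fbsr
Hunk 2: at line 4 remove [nydp,xvipc] add [haga,ngj,jlleb] -> 12 lines: eliw kwews acp rtzd hdqr haga ngj jlleb cpz ktj tfral fbsr
Hunk 3: at line 3 remove [hdqr,haga] add [pil] -> 11 lines: eliw kwews acp rtzd pil ngj jlleb cpz ktj tfral fbsr
Hunk 4: at line 8 remove [ktj,tfral] add [ixbdf,uwte] -> 11 lines: eliw kwews acp rtzd pil ngj jlleb cpz ixbdf uwte fbsr
Hunk 5: at line 7 remove [ixbdf] add [wmqfk] -> 11 lines: eliw kwews acp rtzd pil ngj jlleb cpz wmqfk uwte fbsr
Hunk 6: at line 1 remove [acp,rtzd,pil] add [uoqbv,vefwp,ucd] -> 11 lines: eliw kwews uoqbv vefwp ucd ngj jlleb cpz wmqfk uwte fbsr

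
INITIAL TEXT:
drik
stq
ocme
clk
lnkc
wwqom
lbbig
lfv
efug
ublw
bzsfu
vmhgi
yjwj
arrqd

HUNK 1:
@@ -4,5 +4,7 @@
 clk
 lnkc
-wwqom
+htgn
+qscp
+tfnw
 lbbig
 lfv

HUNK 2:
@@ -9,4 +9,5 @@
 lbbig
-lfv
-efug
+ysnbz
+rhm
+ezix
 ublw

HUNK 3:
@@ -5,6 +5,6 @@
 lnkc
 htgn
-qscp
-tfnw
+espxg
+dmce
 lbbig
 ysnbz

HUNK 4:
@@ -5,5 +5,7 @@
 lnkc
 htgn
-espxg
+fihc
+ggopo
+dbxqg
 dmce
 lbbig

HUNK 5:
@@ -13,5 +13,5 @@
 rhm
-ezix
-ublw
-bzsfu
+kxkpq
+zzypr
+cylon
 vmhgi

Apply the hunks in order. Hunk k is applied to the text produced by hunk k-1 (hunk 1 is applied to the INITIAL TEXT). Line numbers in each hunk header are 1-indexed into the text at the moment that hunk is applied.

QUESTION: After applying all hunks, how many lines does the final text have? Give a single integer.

Hunk 1: at line 4 remove [wwqom] add [htgn,qscp,tfnw] -> 16 lines: drik stq ocme clk lnkc htgn qscp tfnw lbbig lfv efug ublw bzsfu vmhgi yjwj arrqd
Hunk 2: at line 9 remove [lfv,efug] add [ysnbz,rhm,ezix] -> 17 lines: drik stq ocme clk lnkc htgn qscp tfnw lbbig ysnbz rhm ezix ublw bzsfu vmhgi yjwj arrqd
Hunk 3: at line 5 remove [qscp,tfnw] add [espxg,dmce] -> 17 lines: drik stq ocme clk lnkc htgn espxg dmce lbbig ysnbz rhm ezix ublw bzsfu vmhgi yjwj arrqd
Hunk 4: at line 5 remove [espxg] add [fihc,ggopo,dbxqg] -> 19 lines: drik stq ocme clk lnkc htgn fihc ggopo dbxqg dmce lbbig ysnbz rhm ezix ublw bzsfu vmhgi yjwj arrqd
Hunk 5: at line 13 remove [ezix,ublw,bzsfu] add [kxkpq,zzypr,cylon] -> 19 lines: drik stq ocme clk lnkc htgn fihc ggopo dbxqg dmce lbbig ysnbz rhm kxkpq zzypr cylon vmhgi yjwj arrqd
Final line count: 19

Answer: 19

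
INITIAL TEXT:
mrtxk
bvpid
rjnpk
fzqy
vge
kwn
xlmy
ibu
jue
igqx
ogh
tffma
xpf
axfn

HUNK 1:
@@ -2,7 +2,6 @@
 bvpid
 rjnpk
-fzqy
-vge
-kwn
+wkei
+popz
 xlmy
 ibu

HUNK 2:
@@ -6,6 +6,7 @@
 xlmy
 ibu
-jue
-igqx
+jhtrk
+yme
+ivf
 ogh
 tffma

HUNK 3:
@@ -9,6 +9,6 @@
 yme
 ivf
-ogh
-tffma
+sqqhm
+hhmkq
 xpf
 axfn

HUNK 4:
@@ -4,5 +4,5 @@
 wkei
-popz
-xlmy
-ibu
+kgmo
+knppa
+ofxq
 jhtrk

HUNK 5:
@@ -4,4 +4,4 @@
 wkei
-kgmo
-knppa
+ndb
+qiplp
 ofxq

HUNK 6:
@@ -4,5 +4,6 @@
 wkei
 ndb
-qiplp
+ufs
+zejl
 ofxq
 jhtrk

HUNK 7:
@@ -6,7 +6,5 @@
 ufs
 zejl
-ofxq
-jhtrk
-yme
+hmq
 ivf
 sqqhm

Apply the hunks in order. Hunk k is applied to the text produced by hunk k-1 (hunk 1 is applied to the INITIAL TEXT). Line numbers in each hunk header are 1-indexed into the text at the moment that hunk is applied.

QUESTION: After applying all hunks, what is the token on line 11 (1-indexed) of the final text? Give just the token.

Hunk 1: at line 2 remove [fzqy,vge,kwn] add [wkei,popz] -> 13 lines: mrtxk bvpid rjnpk wkei popz xlmy ibu jue igqx ogh tffma xpf axfn
Hunk 2: at line 6 remove [jue,igqx] add [jhtrk,yme,ivf] -> 14 lines: mrtxk bvpid rjnpk wkei popz xlmy ibu jhtrk yme ivf ogh tffma xpf axfn
Hunk 3: at line 9 remove [ogh,tffma] add [sqqhm,hhmkq] -> 14 lines: mrtxk bvpid rjnpk wkei popz xlmy ibu jhtrk yme ivf sqqhm hhmkq xpf axfn
Hunk 4: at line 4 remove [popz,xlmy,ibu] add [kgmo,knppa,ofxq] -> 14 lines: mrtxk bvpid rjnpk wkei kgmo knppa ofxq jhtrk yme ivf sqqhm hhmkq xpf axfn
Hunk 5: at line 4 remove [kgmo,knppa] add [ndb,qiplp] -> 14 lines: mrtxk bvpid rjnpk wkei ndb qiplp ofxq jhtrk yme ivf sqqhm hhmkq xpf axfn
Hunk 6: at line 4 remove [qiplp] add [ufs,zejl] -> 15 lines: mrtxk bvpid rjnpk wkei ndb ufs zejl ofxq jhtrk yme ivf sqqhm hhmkq xpf axfn
Hunk 7: at line 6 remove [ofxq,jhtrk,yme] add [hmq] -> 13 lines: mrtxk bvpid rjnpk wkei ndb ufs zejl hmq ivf sqqhm hhmkq xpf axfn
Final line 11: hhmkq

Answer: hhmkq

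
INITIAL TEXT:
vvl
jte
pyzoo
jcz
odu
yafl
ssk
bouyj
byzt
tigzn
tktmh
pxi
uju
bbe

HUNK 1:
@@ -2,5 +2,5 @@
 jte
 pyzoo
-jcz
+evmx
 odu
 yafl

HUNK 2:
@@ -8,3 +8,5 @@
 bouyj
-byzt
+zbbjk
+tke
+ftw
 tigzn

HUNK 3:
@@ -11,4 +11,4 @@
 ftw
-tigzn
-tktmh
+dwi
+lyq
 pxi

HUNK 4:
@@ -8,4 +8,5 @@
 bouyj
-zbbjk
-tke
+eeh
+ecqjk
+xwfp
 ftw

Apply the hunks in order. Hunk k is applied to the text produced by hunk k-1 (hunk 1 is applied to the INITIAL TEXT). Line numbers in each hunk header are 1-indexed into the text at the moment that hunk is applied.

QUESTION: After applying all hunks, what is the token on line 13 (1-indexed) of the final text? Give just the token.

Hunk 1: at line 2 remove [jcz] add [evmx] -> 14 lines: vvl jte pyzoo evmx odu yafl ssk bouyj byzt tigzn tktmh pxi uju bbe
Hunk 2: at line 8 remove [byzt] add [zbbjk,tke,ftw] -> 16 lines: vvl jte pyzoo evmx odu yafl ssk bouyj zbbjk tke ftw tigzn tktmh pxi uju bbe
Hunk 3: at line 11 remove [tigzn,tktmh] add [dwi,lyq] -> 16 lines: vvl jte pyzoo evmx odu yafl ssk bouyj zbbjk tke ftw dwi lyq pxi uju bbe
Hunk 4: at line 8 remove [zbbjk,tke] add [eeh,ecqjk,xwfp] -> 17 lines: vvl jte pyzoo evmx odu yafl ssk bouyj eeh ecqjk xwfp ftw dwi lyq pxi uju bbe
Final line 13: dwi

Answer: dwi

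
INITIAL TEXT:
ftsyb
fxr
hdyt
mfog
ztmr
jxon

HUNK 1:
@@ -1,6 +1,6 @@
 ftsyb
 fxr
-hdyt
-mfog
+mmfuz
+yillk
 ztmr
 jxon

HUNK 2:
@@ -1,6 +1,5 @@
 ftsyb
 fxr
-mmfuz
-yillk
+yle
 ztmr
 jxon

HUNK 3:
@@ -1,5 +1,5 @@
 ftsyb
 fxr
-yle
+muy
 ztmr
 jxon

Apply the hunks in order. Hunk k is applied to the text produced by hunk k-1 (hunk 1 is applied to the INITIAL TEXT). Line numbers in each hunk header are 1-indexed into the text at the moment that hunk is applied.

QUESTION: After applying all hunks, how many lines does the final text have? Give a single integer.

Hunk 1: at line 1 remove [hdyt,mfog] add [mmfuz,yillk] -> 6 lines: ftsyb fxr mmfuz yillk ztmr jxon
Hunk 2: at line 1 remove [mmfuz,yillk] add [yle] -> 5 lines: ftsyb fxr yle ztmr jxon
Hunk 3: at line 1 remove [yle] add [muy] -> 5 lines: ftsyb fxr muy ztmr jxon
Final line count: 5

Answer: 5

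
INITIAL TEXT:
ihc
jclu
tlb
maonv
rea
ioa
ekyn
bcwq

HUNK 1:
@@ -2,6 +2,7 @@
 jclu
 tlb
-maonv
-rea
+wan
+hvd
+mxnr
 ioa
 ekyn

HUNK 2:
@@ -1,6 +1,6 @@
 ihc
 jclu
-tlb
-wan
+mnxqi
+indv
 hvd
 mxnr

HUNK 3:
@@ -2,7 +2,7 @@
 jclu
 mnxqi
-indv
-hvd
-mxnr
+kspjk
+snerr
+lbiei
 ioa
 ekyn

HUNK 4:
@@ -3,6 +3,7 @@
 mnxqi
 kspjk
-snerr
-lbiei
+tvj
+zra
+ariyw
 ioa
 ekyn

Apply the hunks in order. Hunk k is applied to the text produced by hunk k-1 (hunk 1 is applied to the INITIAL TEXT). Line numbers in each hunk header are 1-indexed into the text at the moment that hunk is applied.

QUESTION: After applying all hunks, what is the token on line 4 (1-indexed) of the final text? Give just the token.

Answer: kspjk

Derivation:
Hunk 1: at line 2 remove [maonv,rea] add [wan,hvd,mxnr] -> 9 lines: ihc jclu tlb wan hvd mxnr ioa ekyn bcwq
Hunk 2: at line 1 remove [tlb,wan] add [mnxqi,indv] -> 9 lines: ihc jclu mnxqi indv hvd mxnr ioa ekyn bcwq
Hunk 3: at line 2 remove [indv,hvd,mxnr] add [kspjk,snerr,lbiei] -> 9 lines: ihc jclu mnxqi kspjk snerr lbiei ioa ekyn bcwq
Hunk 4: at line 3 remove [snerr,lbiei] add [tvj,zra,ariyw] -> 10 lines: ihc jclu mnxqi kspjk tvj zra ariyw ioa ekyn bcwq
Final line 4: kspjk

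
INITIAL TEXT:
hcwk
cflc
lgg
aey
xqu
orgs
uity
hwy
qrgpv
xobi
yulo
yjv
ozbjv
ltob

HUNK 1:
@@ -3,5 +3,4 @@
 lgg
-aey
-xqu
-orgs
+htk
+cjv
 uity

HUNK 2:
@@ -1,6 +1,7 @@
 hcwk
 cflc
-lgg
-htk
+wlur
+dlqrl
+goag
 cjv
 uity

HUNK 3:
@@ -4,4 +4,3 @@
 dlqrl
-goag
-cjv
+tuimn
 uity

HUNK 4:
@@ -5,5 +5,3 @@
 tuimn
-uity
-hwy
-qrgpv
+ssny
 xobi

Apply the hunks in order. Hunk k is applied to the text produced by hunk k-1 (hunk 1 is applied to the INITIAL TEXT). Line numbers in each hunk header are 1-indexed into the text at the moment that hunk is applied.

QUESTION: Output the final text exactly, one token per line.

Answer: hcwk
cflc
wlur
dlqrl
tuimn
ssny
xobi
yulo
yjv
ozbjv
ltob

Derivation:
Hunk 1: at line 3 remove [aey,xqu,orgs] add [htk,cjv] -> 13 lines: hcwk cflc lgg htk cjv uity hwy qrgpv xobi yulo yjv ozbjv ltob
Hunk 2: at line 1 remove [lgg,htk] add [wlur,dlqrl,goag] -> 14 lines: hcwk cflc wlur dlqrl goag cjv uity hwy qrgpv xobi yulo yjv ozbjv ltob
Hunk 3: at line 4 remove [goag,cjv] add [tuimn] -> 13 lines: hcwk cflc wlur dlqrl tuimn uity hwy qrgpv xobi yulo yjv ozbjv ltob
Hunk 4: at line 5 remove [uity,hwy,qrgpv] add [ssny] -> 11 lines: hcwk cflc wlur dlqrl tuimn ssny xobi yulo yjv ozbjv ltob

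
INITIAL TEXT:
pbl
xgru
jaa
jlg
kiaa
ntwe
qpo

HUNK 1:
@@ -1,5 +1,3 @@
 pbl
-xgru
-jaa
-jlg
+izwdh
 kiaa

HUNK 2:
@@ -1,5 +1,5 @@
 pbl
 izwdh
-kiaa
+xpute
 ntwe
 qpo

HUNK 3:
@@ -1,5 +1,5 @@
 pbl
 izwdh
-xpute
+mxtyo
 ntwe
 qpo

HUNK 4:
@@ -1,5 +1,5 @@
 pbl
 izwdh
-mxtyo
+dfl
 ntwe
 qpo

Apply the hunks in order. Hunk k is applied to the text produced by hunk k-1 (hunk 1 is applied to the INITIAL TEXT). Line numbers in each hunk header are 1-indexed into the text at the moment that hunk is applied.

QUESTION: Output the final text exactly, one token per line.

Hunk 1: at line 1 remove [xgru,jaa,jlg] add [izwdh] -> 5 lines: pbl izwdh kiaa ntwe qpo
Hunk 2: at line 1 remove [kiaa] add [xpute] -> 5 lines: pbl izwdh xpute ntwe qpo
Hunk 3: at line 1 remove [xpute] add [mxtyo] -> 5 lines: pbl izwdh mxtyo ntwe qpo
Hunk 4: at line 1 remove [mxtyo] add [dfl] -> 5 lines: pbl izwdh dfl ntwe qpo

Answer: pbl
izwdh
dfl
ntwe
qpo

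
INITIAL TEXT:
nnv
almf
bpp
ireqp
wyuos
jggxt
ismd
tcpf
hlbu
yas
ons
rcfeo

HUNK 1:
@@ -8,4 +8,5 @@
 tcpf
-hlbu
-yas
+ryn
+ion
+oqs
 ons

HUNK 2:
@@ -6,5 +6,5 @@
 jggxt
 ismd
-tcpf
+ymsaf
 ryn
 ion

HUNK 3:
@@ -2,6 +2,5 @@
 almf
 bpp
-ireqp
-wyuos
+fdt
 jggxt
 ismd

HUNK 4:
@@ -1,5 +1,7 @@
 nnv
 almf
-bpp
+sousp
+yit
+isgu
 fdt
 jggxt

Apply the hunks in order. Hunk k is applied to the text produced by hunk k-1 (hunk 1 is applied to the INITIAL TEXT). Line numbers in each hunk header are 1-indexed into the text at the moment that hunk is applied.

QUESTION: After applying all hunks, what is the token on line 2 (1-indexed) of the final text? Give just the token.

Answer: almf

Derivation:
Hunk 1: at line 8 remove [hlbu,yas] add [ryn,ion,oqs] -> 13 lines: nnv almf bpp ireqp wyuos jggxt ismd tcpf ryn ion oqs ons rcfeo
Hunk 2: at line 6 remove [tcpf] add [ymsaf] -> 13 lines: nnv almf bpp ireqp wyuos jggxt ismd ymsaf ryn ion oqs ons rcfeo
Hunk 3: at line 2 remove [ireqp,wyuos] add [fdt] -> 12 lines: nnv almf bpp fdt jggxt ismd ymsaf ryn ion oqs ons rcfeo
Hunk 4: at line 1 remove [bpp] add [sousp,yit,isgu] -> 14 lines: nnv almf sousp yit isgu fdt jggxt ismd ymsaf ryn ion oqs ons rcfeo
Final line 2: almf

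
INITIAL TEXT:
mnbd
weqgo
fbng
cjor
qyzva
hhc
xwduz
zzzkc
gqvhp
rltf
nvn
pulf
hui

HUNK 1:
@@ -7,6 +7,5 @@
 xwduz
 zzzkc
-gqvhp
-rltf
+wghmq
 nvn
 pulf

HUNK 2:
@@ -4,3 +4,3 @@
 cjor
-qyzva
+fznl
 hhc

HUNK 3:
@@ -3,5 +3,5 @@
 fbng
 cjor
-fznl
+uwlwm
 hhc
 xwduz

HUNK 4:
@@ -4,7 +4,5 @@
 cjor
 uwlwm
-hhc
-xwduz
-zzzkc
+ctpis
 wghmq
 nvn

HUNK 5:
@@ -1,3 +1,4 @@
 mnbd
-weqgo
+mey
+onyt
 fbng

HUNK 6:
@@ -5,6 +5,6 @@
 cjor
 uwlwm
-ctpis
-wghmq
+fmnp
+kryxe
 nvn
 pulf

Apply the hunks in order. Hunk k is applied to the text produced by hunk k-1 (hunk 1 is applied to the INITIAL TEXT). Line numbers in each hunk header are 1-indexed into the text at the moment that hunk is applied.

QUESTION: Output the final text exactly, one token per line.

Hunk 1: at line 7 remove [gqvhp,rltf] add [wghmq] -> 12 lines: mnbd weqgo fbng cjor qyzva hhc xwduz zzzkc wghmq nvn pulf hui
Hunk 2: at line 4 remove [qyzva] add [fznl] -> 12 lines: mnbd weqgo fbng cjor fznl hhc xwduz zzzkc wghmq nvn pulf hui
Hunk 3: at line 3 remove [fznl] add [uwlwm] -> 12 lines: mnbd weqgo fbng cjor uwlwm hhc xwduz zzzkc wghmq nvn pulf hui
Hunk 4: at line 4 remove [hhc,xwduz,zzzkc] add [ctpis] -> 10 lines: mnbd weqgo fbng cjor uwlwm ctpis wghmq nvn pulf hui
Hunk 5: at line 1 remove [weqgo] add [mey,onyt] -> 11 lines: mnbd mey onyt fbng cjor uwlwm ctpis wghmq nvn pulf hui
Hunk 6: at line 5 remove [ctpis,wghmq] add [fmnp,kryxe] -> 11 lines: mnbd mey onyt fbng cjor uwlwm fmnp kryxe nvn pulf hui

Answer: mnbd
mey
onyt
fbng
cjor
uwlwm
fmnp
kryxe
nvn
pulf
hui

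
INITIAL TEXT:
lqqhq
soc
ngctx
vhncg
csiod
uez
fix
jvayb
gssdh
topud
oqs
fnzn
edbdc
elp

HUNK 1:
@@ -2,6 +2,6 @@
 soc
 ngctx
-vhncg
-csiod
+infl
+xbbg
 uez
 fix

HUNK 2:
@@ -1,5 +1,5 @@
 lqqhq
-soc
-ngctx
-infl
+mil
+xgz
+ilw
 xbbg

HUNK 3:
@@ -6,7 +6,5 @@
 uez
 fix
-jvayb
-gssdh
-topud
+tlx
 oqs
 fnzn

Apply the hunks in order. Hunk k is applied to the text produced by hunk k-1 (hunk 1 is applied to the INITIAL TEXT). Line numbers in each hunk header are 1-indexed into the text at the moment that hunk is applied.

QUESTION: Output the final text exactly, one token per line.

Answer: lqqhq
mil
xgz
ilw
xbbg
uez
fix
tlx
oqs
fnzn
edbdc
elp

Derivation:
Hunk 1: at line 2 remove [vhncg,csiod] add [infl,xbbg] -> 14 lines: lqqhq soc ngctx infl xbbg uez fix jvayb gssdh topud oqs fnzn edbdc elp
Hunk 2: at line 1 remove [soc,ngctx,infl] add [mil,xgz,ilw] -> 14 lines: lqqhq mil xgz ilw xbbg uez fix jvayb gssdh topud oqs fnzn edbdc elp
Hunk 3: at line 6 remove [jvayb,gssdh,topud] add [tlx] -> 12 lines: lqqhq mil xgz ilw xbbg uez fix tlx oqs fnzn edbdc elp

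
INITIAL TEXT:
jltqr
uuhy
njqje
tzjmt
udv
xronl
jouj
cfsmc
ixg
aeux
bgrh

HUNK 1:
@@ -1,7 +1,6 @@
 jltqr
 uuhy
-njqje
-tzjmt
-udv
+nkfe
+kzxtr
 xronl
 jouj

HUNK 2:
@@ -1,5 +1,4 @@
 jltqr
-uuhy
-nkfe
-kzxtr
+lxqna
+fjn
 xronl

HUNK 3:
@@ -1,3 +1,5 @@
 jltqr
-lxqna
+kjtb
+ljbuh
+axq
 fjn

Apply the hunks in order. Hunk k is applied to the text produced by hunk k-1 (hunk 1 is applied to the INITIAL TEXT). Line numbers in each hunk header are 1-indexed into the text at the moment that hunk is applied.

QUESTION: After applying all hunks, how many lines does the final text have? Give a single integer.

Answer: 11

Derivation:
Hunk 1: at line 1 remove [njqje,tzjmt,udv] add [nkfe,kzxtr] -> 10 lines: jltqr uuhy nkfe kzxtr xronl jouj cfsmc ixg aeux bgrh
Hunk 2: at line 1 remove [uuhy,nkfe,kzxtr] add [lxqna,fjn] -> 9 lines: jltqr lxqna fjn xronl jouj cfsmc ixg aeux bgrh
Hunk 3: at line 1 remove [lxqna] add [kjtb,ljbuh,axq] -> 11 lines: jltqr kjtb ljbuh axq fjn xronl jouj cfsmc ixg aeux bgrh
Final line count: 11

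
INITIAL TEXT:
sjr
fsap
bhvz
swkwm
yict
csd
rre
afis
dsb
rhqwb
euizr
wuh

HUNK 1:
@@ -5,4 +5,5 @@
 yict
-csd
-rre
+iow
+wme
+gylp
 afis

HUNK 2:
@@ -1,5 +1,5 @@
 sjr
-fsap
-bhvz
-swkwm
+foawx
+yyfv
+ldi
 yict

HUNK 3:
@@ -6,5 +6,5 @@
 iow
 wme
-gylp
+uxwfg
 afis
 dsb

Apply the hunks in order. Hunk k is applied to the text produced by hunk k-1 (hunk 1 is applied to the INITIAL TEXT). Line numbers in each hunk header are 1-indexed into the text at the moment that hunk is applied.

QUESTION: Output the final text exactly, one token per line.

Hunk 1: at line 5 remove [csd,rre] add [iow,wme,gylp] -> 13 lines: sjr fsap bhvz swkwm yict iow wme gylp afis dsb rhqwb euizr wuh
Hunk 2: at line 1 remove [fsap,bhvz,swkwm] add [foawx,yyfv,ldi] -> 13 lines: sjr foawx yyfv ldi yict iow wme gylp afis dsb rhqwb euizr wuh
Hunk 3: at line 6 remove [gylp] add [uxwfg] -> 13 lines: sjr foawx yyfv ldi yict iow wme uxwfg afis dsb rhqwb euizr wuh

Answer: sjr
foawx
yyfv
ldi
yict
iow
wme
uxwfg
afis
dsb
rhqwb
euizr
wuh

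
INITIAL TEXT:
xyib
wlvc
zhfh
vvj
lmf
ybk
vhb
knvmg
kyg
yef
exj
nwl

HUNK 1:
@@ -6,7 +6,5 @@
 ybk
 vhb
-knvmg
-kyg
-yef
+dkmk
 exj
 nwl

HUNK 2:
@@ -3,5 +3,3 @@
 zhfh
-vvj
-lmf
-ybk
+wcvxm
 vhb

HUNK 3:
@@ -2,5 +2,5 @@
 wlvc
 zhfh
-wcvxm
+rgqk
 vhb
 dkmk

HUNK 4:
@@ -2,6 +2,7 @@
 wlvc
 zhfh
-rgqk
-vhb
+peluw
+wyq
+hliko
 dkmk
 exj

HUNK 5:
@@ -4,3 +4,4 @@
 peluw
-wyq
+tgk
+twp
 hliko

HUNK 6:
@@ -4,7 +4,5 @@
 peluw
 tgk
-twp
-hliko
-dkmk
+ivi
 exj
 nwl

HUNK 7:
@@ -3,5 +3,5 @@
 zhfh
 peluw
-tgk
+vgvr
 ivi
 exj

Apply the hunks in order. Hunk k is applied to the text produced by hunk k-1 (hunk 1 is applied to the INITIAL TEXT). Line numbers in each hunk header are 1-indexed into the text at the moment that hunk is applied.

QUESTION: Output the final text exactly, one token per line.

Hunk 1: at line 6 remove [knvmg,kyg,yef] add [dkmk] -> 10 lines: xyib wlvc zhfh vvj lmf ybk vhb dkmk exj nwl
Hunk 2: at line 3 remove [vvj,lmf,ybk] add [wcvxm] -> 8 lines: xyib wlvc zhfh wcvxm vhb dkmk exj nwl
Hunk 3: at line 2 remove [wcvxm] add [rgqk] -> 8 lines: xyib wlvc zhfh rgqk vhb dkmk exj nwl
Hunk 4: at line 2 remove [rgqk,vhb] add [peluw,wyq,hliko] -> 9 lines: xyib wlvc zhfh peluw wyq hliko dkmk exj nwl
Hunk 5: at line 4 remove [wyq] add [tgk,twp] -> 10 lines: xyib wlvc zhfh peluw tgk twp hliko dkmk exj nwl
Hunk 6: at line 4 remove [twp,hliko,dkmk] add [ivi] -> 8 lines: xyib wlvc zhfh peluw tgk ivi exj nwl
Hunk 7: at line 3 remove [tgk] add [vgvr] -> 8 lines: xyib wlvc zhfh peluw vgvr ivi exj nwl

Answer: xyib
wlvc
zhfh
peluw
vgvr
ivi
exj
nwl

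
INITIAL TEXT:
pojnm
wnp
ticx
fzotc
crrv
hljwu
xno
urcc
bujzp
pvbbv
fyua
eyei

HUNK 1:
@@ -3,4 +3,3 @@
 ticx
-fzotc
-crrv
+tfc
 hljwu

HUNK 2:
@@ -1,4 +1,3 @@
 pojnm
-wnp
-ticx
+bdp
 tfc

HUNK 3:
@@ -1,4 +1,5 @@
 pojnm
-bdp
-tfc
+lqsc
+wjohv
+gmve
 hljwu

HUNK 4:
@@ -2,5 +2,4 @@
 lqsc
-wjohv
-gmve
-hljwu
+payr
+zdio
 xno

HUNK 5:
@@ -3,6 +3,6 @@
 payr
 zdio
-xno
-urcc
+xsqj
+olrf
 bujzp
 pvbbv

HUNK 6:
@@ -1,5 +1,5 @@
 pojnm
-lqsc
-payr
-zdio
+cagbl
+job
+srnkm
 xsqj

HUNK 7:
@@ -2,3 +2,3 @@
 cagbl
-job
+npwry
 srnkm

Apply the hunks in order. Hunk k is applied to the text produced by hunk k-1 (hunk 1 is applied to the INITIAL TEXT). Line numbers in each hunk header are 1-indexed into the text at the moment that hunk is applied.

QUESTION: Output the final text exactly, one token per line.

Hunk 1: at line 3 remove [fzotc,crrv] add [tfc] -> 11 lines: pojnm wnp ticx tfc hljwu xno urcc bujzp pvbbv fyua eyei
Hunk 2: at line 1 remove [wnp,ticx] add [bdp] -> 10 lines: pojnm bdp tfc hljwu xno urcc bujzp pvbbv fyua eyei
Hunk 3: at line 1 remove [bdp,tfc] add [lqsc,wjohv,gmve] -> 11 lines: pojnm lqsc wjohv gmve hljwu xno urcc bujzp pvbbv fyua eyei
Hunk 4: at line 2 remove [wjohv,gmve,hljwu] add [payr,zdio] -> 10 lines: pojnm lqsc payr zdio xno urcc bujzp pvbbv fyua eyei
Hunk 5: at line 3 remove [xno,urcc] add [xsqj,olrf] -> 10 lines: pojnm lqsc payr zdio xsqj olrf bujzp pvbbv fyua eyei
Hunk 6: at line 1 remove [lqsc,payr,zdio] add [cagbl,job,srnkm] -> 10 lines: pojnm cagbl job srnkm xsqj olrf bujzp pvbbv fyua eyei
Hunk 7: at line 2 remove [job] add [npwry] -> 10 lines: pojnm cagbl npwry srnkm xsqj olrf bujzp pvbbv fyua eyei

Answer: pojnm
cagbl
npwry
srnkm
xsqj
olrf
bujzp
pvbbv
fyua
eyei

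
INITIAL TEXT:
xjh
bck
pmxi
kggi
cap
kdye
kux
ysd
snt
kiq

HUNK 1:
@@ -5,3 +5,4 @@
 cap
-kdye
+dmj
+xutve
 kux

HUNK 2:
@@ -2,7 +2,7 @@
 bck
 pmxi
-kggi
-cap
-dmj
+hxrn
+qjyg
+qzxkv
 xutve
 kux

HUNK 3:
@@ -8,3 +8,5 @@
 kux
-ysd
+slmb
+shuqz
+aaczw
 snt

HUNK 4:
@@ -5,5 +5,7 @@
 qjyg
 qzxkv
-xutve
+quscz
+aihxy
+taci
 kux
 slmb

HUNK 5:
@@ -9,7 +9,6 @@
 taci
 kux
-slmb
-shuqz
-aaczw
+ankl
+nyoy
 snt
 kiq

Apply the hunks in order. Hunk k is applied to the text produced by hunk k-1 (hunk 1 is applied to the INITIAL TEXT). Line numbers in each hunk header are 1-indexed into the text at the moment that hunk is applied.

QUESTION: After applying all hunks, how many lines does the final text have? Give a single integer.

Hunk 1: at line 5 remove [kdye] add [dmj,xutve] -> 11 lines: xjh bck pmxi kggi cap dmj xutve kux ysd snt kiq
Hunk 2: at line 2 remove [kggi,cap,dmj] add [hxrn,qjyg,qzxkv] -> 11 lines: xjh bck pmxi hxrn qjyg qzxkv xutve kux ysd snt kiq
Hunk 3: at line 8 remove [ysd] add [slmb,shuqz,aaczw] -> 13 lines: xjh bck pmxi hxrn qjyg qzxkv xutve kux slmb shuqz aaczw snt kiq
Hunk 4: at line 5 remove [xutve] add [quscz,aihxy,taci] -> 15 lines: xjh bck pmxi hxrn qjyg qzxkv quscz aihxy taci kux slmb shuqz aaczw snt kiq
Hunk 5: at line 9 remove [slmb,shuqz,aaczw] add [ankl,nyoy] -> 14 lines: xjh bck pmxi hxrn qjyg qzxkv quscz aihxy taci kux ankl nyoy snt kiq
Final line count: 14

Answer: 14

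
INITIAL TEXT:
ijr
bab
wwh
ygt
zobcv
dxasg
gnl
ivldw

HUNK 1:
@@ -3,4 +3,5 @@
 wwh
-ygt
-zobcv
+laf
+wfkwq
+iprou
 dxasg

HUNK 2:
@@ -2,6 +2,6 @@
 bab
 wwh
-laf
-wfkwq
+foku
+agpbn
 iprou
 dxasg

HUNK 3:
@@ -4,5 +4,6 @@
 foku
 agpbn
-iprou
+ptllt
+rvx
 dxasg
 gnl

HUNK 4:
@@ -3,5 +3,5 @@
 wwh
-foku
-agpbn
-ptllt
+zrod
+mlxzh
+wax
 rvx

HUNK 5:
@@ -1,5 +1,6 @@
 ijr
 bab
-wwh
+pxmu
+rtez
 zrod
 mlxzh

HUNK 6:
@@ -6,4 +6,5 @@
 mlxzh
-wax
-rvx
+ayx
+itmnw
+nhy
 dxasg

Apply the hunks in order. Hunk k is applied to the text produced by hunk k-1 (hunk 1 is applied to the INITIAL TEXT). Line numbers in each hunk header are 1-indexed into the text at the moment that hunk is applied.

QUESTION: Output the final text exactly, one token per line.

Hunk 1: at line 3 remove [ygt,zobcv] add [laf,wfkwq,iprou] -> 9 lines: ijr bab wwh laf wfkwq iprou dxasg gnl ivldw
Hunk 2: at line 2 remove [laf,wfkwq] add [foku,agpbn] -> 9 lines: ijr bab wwh foku agpbn iprou dxasg gnl ivldw
Hunk 3: at line 4 remove [iprou] add [ptllt,rvx] -> 10 lines: ijr bab wwh foku agpbn ptllt rvx dxasg gnl ivldw
Hunk 4: at line 3 remove [foku,agpbn,ptllt] add [zrod,mlxzh,wax] -> 10 lines: ijr bab wwh zrod mlxzh wax rvx dxasg gnl ivldw
Hunk 5: at line 1 remove [wwh] add [pxmu,rtez] -> 11 lines: ijr bab pxmu rtez zrod mlxzh wax rvx dxasg gnl ivldw
Hunk 6: at line 6 remove [wax,rvx] add [ayx,itmnw,nhy] -> 12 lines: ijr bab pxmu rtez zrod mlxzh ayx itmnw nhy dxasg gnl ivldw

Answer: ijr
bab
pxmu
rtez
zrod
mlxzh
ayx
itmnw
nhy
dxasg
gnl
ivldw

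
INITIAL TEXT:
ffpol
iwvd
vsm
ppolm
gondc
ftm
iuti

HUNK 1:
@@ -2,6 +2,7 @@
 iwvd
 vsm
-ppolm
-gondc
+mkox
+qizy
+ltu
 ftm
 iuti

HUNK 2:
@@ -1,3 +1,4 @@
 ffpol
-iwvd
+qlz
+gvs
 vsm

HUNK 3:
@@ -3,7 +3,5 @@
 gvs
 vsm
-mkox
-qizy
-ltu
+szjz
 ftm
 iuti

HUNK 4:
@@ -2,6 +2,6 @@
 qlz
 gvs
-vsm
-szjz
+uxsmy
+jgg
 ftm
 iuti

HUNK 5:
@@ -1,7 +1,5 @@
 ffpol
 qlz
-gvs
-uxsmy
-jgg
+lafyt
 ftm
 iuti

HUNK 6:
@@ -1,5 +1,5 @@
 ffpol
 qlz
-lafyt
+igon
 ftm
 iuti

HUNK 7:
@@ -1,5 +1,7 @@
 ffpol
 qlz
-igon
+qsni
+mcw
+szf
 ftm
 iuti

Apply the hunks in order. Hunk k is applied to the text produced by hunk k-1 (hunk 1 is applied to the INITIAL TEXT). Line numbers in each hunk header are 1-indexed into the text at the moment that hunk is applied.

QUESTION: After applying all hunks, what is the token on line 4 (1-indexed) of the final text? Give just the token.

Answer: mcw

Derivation:
Hunk 1: at line 2 remove [ppolm,gondc] add [mkox,qizy,ltu] -> 8 lines: ffpol iwvd vsm mkox qizy ltu ftm iuti
Hunk 2: at line 1 remove [iwvd] add [qlz,gvs] -> 9 lines: ffpol qlz gvs vsm mkox qizy ltu ftm iuti
Hunk 3: at line 3 remove [mkox,qizy,ltu] add [szjz] -> 7 lines: ffpol qlz gvs vsm szjz ftm iuti
Hunk 4: at line 2 remove [vsm,szjz] add [uxsmy,jgg] -> 7 lines: ffpol qlz gvs uxsmy jgg ftm iuti
Hunk 5: at line 1 remove [gvs,uxsmy,jgg] add [lafyt] -> 5 lines: ffpol qlz lafyt ftm iuti
Hunk 6: at line 1 remove [lafyt] add [igon] -> 5 lines: ffpol qlz igon ftm iuti
Hunk 7: at line 1 remove [igon] add [qsni,mcw,szf] -> 7 lines: ffpol qlz qsni mcw szf ftm iuti
Final line 4: mcw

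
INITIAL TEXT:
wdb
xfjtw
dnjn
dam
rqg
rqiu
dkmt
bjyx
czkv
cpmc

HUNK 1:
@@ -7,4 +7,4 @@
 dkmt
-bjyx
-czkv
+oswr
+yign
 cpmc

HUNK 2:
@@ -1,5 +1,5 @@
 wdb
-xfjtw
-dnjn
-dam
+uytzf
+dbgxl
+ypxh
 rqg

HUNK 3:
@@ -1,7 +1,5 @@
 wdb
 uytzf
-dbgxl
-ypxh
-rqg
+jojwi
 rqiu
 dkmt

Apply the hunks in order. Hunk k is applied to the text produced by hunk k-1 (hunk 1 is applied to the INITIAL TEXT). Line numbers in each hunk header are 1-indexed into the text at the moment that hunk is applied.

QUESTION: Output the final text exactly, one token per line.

Hunk 1: at line 7 remove [bjyx,czkv] add [oswr,yign] -> 10 lines: wdb xfjtw dnjn dam rqg rqiu dkmt oswr yign cpmc
Hunk 2: at line 1 remove [xfjtw,dnjn,dam] add [uytzf,dbgxl,ypxh] -> 10 lines: wdb uytzf dbgxl ypxh rqg rqiu dkmt oswr yign cpmc
Hunk 3: at line 1 remove [dbgxl,ypxh,rqg] add [jojwi] -> 8 lines: wdb uytzf jojwi rqiu dkmt oswr yign cpmc

Answer: wdb
uytzf
jojwi
rqiu
dkmt
oswr
yign
cpmc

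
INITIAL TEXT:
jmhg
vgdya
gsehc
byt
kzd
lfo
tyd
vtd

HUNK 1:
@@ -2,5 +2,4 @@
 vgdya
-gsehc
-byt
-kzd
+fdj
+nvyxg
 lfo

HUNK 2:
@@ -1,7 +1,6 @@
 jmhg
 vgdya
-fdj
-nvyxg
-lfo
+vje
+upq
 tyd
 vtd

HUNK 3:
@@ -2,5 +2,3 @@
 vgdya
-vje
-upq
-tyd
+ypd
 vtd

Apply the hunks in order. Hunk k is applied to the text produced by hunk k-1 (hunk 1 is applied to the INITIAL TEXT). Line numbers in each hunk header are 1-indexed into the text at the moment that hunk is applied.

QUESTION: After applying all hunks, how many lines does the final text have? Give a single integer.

Hunk 1: at line 2 remove [gsehc,byt,kzd] add [fdj,nvyxg] -> 7 lines: jmhg vgdya fdj nvyxg lfo tyd vtd
Hunk 2: at line 1 remove [fdj,nvyxg,lfo] add [vje,upq] -> 6 lines: jmhg vgdya vje upq tyd vtd
Hunk 3: at line 2 remove [vje,upq,tyd] add [ypd] -> 4 lines: jmhg vgdya ypd vtd
Final line count: 4

Answer: 4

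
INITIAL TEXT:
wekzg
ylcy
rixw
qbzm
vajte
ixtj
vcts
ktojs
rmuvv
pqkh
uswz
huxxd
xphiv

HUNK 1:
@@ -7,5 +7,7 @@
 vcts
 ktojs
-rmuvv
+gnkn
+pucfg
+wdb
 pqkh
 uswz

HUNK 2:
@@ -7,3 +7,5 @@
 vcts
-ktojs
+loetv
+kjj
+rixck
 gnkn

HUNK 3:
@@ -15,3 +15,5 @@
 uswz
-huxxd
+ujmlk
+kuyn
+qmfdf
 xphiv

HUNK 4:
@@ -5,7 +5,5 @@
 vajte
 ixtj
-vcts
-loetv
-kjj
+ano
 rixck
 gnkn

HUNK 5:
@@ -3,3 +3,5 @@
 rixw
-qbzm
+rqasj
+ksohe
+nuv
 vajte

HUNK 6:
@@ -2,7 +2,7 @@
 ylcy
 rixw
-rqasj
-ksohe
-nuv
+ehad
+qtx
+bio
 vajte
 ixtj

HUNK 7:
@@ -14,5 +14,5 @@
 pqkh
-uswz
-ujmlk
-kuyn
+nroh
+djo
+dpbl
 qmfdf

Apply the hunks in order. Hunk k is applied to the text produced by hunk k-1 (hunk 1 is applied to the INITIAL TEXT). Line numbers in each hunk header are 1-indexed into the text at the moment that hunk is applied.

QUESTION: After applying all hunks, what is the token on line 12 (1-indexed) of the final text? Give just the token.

Hunk 1: at line 7 remove [rmuvv] add [gnkn,pucfg,wdb] -> 15 lines: wekzg ylcy rixw qbzm vajte ixtj vcts ktojs gnkn pucfg wdb pqkh uswz huxxd xphiv
Hunk 2: at line 7 remove [ktojs] add [loetv,kjj,rixck] -> 17 lines: wekzg ylcy rixw qbzm vajte ixtj vcts loetv kjj rixck gnkn pucfg wdb pqkh uswz huxxd xphiv
Hunk 3: at line 15 remove [huxxd] add [ujmlk,kuyn,qmfdf] -> 19 lines: wekzg ylcy rixw qbzm vajte ixtj vcts loetv kjj rixck gnkn pucfg wdb pqkh uswz ujmlk kuyn qmfdf xphiv
Hunk 4: at line 5 remove [vcts,loetv,kjj] add [ano] -> 17 lines: wekzg ylcy rixw qbzm vajte ixtj ano rixck gnkn pucfg wdb pqkh uswz ujmlk kuyn qmfdf xphiv
Hunk 5: at line 3 remove [qbzm] add [rqasj,ksohe,nuv] -> 19 lines: wekzg ylcy rixw rqasj ksohe nuv vajte ixtj ano rixck gnkn pucfg wdb pqkh uswz ujmlk kuyn qmfdf xphiv
Hunk 6: at line 2 remove [rqasj,ksohe,nuv] add [ehad,qtx,bio] -> 19 lines: wekzg ylcy rixw ehad qtx bio vajte ixtj ano rixck gnkn pucfg wdb pqkh uswz ujmlk kuyn qmfdf xphiv
Hunk 7: at line 14 remove [uswz,ujmlk,kuyn] add [nroh,djo,dpbl] -> 19 lines: wekzg ylcy rixw ehad qtx bio vajte ixtj ano rixck gnkn pucfg wdb pqkh nroh djo dpbl qmfdf xphiv
Final line 12: pucfg

Answer: pucfg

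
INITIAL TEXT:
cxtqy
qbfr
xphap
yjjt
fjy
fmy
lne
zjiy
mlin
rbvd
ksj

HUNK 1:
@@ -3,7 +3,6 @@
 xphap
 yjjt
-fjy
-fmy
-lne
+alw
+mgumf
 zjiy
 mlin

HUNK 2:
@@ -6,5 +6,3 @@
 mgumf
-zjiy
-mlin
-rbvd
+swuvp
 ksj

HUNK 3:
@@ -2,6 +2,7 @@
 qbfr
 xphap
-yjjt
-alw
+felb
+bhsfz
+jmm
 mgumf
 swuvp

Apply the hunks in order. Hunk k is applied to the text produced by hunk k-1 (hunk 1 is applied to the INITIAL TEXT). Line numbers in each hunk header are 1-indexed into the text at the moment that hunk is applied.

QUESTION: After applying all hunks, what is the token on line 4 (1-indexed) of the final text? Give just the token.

Answer: felb

Derivation:
Hunk 1: at line 3 remove [fjy,fmy,lne] add [alw,mgumf] -> 10 lines: cxtqy qbfr xphap yjjt alw mgumf zjiy mlin rbvd ksj
Hunk 2: at line 6 remove [zjiy,mlin,rbvd] add [swuvp] -> 8 lines: cxtqy qbfr xphap yjjt alw mgumf swuvp ksj
Hunk 3: at line 2 remove [yjjt,alw] add [felb,bhsfz,jmm] -> 9 lines: cxtqy qbfr xphap felb bhsfz jmm mgumf swuvp ksj
Final line 4: felb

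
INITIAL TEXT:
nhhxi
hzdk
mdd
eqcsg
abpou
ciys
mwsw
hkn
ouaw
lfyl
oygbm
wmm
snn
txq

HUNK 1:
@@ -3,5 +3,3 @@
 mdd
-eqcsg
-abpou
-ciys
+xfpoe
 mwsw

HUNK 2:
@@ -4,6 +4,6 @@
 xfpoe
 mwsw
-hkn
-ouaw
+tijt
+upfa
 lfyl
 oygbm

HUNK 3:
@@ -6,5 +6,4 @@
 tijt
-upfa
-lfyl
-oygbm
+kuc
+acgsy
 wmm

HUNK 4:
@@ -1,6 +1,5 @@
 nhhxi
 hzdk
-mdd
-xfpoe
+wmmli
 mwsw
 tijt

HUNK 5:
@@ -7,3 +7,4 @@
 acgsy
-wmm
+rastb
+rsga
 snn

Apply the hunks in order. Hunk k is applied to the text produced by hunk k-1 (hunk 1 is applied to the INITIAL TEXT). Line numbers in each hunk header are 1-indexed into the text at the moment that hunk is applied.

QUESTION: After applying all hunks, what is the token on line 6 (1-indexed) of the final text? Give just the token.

Answer: kuc

Derivation:
Hunk 1: at line 3 remove [eqcsg,abpou,ciys] add [xfpoe] -> 12 lines: nhhxi hzdk mdd xfpoe mwsw hkn ouaw lfyl oygbm wmm snn txq
Hunk 2: at line 4 remove [hkn,ouaw] add [tijt,upfa] -> 12 lines: nhhxi hzdk mdd xfpoe mwsw tijt upfa lfyl oygbm wmm snn txq
Hunk 3: at line 6 remove [upfa,lfyl,oygbm] add [kuc,acgsy] -> 11 lines: nhhxi hzdk mdd xfpoe mwsw tijt kuc acgsy wmm snn txq
Hunk 4: at line 1 remove [mdd,xfpoe] add [wmmli] -> 10 lines: nhhxi hzdk wmmli mwsw tijt kuc acgsy wmm snn txq
Hunk 5: at line 7 remove [wmm] add [rastb,rsga] -> 11 lines: nhhxi hzdk wmmli mwsw tijt kuc acgsy rastb rsga snn txq
Final line 6: kuc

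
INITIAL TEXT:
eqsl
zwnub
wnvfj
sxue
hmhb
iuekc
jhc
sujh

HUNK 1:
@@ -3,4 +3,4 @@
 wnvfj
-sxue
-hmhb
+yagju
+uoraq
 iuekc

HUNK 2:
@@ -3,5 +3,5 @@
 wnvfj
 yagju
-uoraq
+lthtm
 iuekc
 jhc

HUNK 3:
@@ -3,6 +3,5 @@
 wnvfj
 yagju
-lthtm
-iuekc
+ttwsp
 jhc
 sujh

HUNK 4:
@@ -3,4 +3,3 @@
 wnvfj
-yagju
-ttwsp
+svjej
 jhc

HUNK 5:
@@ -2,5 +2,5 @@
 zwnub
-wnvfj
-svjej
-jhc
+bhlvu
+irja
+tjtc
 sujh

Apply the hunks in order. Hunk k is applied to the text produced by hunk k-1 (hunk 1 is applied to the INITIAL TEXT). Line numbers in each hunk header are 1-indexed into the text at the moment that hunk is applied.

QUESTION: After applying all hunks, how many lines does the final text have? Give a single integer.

Hunk 1: at line 3 remove [sxue,hmhb] add [yagju,uoraq] -> 8 lines: eqsl zwnub wnvfj yagju uoraq iuekc jhc sujh
Hunk 2: at line 3 remove [uoraq] add [lthtm] -> 8 lines: eqsl zwnub wnvfj yagju lthtm iuekc jhc sujh
Hunk 3: at line 3 remove [lthtm,iuekc] add [ttwsp] -> 7 lines: eqsl zwnub wnvfj yagju ttwsp jhc sujh
Hunk 4: at line 3 remove [yagju,ttwsp] add [svjej] -> 6 lines: eqsl zwnub wnvfj svjej jhc sujh
Hunk 5: at line 2 remove [wnvfj,svjej,jhc] add [bhlvu,irja,tjtc] -> 6 lines: eqsl zwnub bhlvu irja tjtc sujh
Final line count: 6

Answer: 6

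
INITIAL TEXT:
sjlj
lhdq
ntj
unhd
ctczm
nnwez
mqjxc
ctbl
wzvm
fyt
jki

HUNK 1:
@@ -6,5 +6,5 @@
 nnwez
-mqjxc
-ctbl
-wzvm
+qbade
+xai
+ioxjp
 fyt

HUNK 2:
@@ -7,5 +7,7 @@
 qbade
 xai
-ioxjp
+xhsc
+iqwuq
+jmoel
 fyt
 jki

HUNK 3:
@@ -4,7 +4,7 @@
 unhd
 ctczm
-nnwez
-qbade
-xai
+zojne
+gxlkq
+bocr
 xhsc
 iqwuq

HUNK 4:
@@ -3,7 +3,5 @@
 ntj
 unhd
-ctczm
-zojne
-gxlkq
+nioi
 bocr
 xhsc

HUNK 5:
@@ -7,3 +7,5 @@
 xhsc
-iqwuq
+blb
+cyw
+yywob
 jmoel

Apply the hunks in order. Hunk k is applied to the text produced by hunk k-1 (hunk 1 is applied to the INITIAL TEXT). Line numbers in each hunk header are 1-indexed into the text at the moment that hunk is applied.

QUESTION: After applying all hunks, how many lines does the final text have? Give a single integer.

Answer: 13

Derivation:
Hunk 1: at line 6 remove [mqjxc,ctbl,wzvm] add [qbade,xai,ioxjp] -> 11 lines: sjlj lhdq ntj unhd ctczm nnwez qbade xai ioxjp fyt jki
Hunk 2: at line 7 remove [ioxjp] add [xhsc,iqwuq,jmoel] -> 13 lines: sjlj lhdq ntj unhd ctczm nnwez qbade xai xhsc iqwuq jmoel fyt jki
Hunk 3: at line 4 remove [nnwez,qbade,xai] add [zojne,gxlkq,bocr] -> 13 lines: sjlj lhdq ntj unhd ctczm zojne gxlkq bocr xhsc iqwuq jmoel fyt jki
Hunk 4: at line 3 remove [ctczm,zojne,gxlkq] add [nioi] -> 11 lines: sjlj lhdq ntj unhd nioi bocr xhsc iqwuq jmoel fyt jki
Hunk 5: at line 7 remove [iqwuq] add [blb,cyw,yywob] -> 13 lines: sjlj lhdq ntj unhd nioi bocr xhsc blb cyw yywob jmoel fyt jki
Final line count: 13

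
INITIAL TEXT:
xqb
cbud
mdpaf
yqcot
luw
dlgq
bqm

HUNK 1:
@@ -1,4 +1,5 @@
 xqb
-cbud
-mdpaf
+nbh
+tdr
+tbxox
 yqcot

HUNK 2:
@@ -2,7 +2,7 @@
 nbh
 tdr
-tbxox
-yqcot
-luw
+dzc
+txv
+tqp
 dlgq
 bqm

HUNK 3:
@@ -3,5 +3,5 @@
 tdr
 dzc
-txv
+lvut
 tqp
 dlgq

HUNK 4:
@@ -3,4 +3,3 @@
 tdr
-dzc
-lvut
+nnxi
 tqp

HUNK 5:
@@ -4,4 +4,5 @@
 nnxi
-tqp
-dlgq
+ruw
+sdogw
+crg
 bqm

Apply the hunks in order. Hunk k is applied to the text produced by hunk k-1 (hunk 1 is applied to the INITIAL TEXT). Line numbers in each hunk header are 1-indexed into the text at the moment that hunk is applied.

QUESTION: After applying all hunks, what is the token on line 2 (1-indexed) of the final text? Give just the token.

Answer: nbh

Derivation:
Hunk 1: at line 1 remove [cbud,mdpaf] add [nbh,tdr,tbxox] -> 8 lines: xqb nbh tdr tbxox yqcot luw dlgq bqm
Hunk 2: at line 2 remove [tbxox,yqcot,luw] add [dzc,txv,tqp] -> 8 lines: xqb nbh tdr dzc txv tqp dlgq bqm
Hunk 3: at line 3 remove [txv] add [lvut] -> 8 lines: xqb nbh tdr dzc lvut tqp dlgq bqm
Hunk 4: at line 3 remove [dzc,lvut] add [nnxi] -> 7 lines: xqb nbh tdr nnxi tqp dlgq bqm
Hunk 5: at line 4 remove [tqp,dlgq] add [ruw,sdogw,crg] -> 8 lines: xqb nbh tdr nnxi ruw sdogw crg bqm
Final line 2: nbh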